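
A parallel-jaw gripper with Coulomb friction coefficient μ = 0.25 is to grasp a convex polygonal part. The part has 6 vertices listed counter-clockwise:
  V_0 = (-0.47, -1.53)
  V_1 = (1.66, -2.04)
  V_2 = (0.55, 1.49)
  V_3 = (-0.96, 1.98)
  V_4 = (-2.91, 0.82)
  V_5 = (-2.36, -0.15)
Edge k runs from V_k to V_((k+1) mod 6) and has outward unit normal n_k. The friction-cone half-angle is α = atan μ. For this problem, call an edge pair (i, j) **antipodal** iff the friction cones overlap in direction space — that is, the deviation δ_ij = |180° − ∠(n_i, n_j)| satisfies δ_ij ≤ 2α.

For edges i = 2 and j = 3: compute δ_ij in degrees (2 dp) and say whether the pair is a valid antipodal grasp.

δ = 131.27°, invalid

α = atan 0.25 = 14.04°;  2α = 28.07°
edge 2: e_2 = (-1.51, +0.49);  n_2 = (+0.3087, +0.9512)
edge 3: e_3 = (-1.95, -1.16);  n_3 = (-0.5113, +0.8594)
∠(n_2, n_3) = 48.73°
δ = |180° − 48.73°| = 131.27°
131.27° > 2α = 28.07°  →  invalid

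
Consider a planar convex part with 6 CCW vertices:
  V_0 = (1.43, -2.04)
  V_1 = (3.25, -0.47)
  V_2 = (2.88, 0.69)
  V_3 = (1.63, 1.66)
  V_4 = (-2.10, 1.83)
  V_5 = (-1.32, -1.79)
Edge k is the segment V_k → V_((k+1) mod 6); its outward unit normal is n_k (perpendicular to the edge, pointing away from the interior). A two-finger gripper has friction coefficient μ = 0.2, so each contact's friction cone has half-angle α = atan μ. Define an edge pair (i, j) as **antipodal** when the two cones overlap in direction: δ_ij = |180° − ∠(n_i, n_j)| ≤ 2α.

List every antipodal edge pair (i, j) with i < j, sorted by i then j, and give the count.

α = atan 0.2 = 11.31°;  2α = 22.62°
n_0 = (+0.6532, -0.7572)
n_1 = (+0.9527, +0.3039)
n_2 = (+0.6131, +0.7900)
n_3 = (+0.0455, +0.9990)
n_4 = (-0.9776, -0.2106)
n_5 = (-0.0905, -0.9959)
  (0,1): δ = 113.09°  ·
  (0,2): δ = 78.59°  ·
  (0,3): δ = 43.39°  ·
  (0,4): δ = 61.38°  ·
  (0,5): δ = 134.02°  ·
  (1,2): δ = 145.50°  ·
  (1,3): δ = 110.30°  ·
  (1,4): δ = 5.53°  ✓
  (1,5): δ = 67.11°  ·
  (2,3): δ = 144.80°  ·
  (2,4): δ = 40.03°  ·
  (2,5): δ = 32.62°  ·
  (3,4): δ = 75.23°  ·
  (3,5): δ = 2.58°  ✓
  (4,5): δ = 107.35°  ·
antipodal pairs: 2

count = 2; pairs: (1,4), (3,5)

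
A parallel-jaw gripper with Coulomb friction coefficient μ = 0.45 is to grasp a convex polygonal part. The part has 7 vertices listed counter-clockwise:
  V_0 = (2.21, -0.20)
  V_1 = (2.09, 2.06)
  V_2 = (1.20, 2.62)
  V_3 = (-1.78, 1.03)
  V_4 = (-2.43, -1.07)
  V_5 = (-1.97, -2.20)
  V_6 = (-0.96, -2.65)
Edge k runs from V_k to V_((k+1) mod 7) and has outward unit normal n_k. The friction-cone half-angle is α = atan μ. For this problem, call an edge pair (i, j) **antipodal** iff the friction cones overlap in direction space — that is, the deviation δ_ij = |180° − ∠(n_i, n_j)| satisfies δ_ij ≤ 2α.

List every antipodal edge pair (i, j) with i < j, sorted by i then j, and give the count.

count = 6; pairs: (0,3), (0,4), (1,4), (1,5), (2,6), (3,6)

α = atan 0.45 = 24.23°;  2α = 48.46°
n_0 = (+0.9986, +0.0530)
n_1 = (+0.5326, +0.8464)
n_2 = (-0.4707, +0.8823)
n_3 = (-0.9553, +0.2957)
n_4 = (-0.9262, -0.3770)
n_5 = (-0.4070, -0.9134)
n_6 = (+0.6115, -0.7912)
  (0,1): δ = 125.22°  ·
  (0,2): δ = 64.96°  ·
  (0,3): δ = 20.24°  ✓
  (0,4): δ = 19.11°  ✓
  (0,5): δ = 62.95°  ·
  (0,6): δ = 124.66°  ·
  (1,2): δ = 119.74°  ·
  (1,3): δ = 75.02°  ·
  (1,4): δ = 35.67°  ✓
  (1,5): δ = 8.16°  ✓
  (1,6): δ = 69.88°  ·
  (2,3): δ = 135.28°  ·
  (2,4): δ = 95.93°  ·
  (2,5): δ = 52.10°  ·
  (2,6): δ = 9.62°  ✓
  (3,4): δ = 140.65°  ·
  (3,5): δ = 96.82°  ·
  (3,6): δ = 35.10°  ✓
  (4,5): δ = 136.17°  ·
  (4,6): δ = 74.45°  ·
  (5,6): δ = 118.29°  ·
antipodal pairs: 6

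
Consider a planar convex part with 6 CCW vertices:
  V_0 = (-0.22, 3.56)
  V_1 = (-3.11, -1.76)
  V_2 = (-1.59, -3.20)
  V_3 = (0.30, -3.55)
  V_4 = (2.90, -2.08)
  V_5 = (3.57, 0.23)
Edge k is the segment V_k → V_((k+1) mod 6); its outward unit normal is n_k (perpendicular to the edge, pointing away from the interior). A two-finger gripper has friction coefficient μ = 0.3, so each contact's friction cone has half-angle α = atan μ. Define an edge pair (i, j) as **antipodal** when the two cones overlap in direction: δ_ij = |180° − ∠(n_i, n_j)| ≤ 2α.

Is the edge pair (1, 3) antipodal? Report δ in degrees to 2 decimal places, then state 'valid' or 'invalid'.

α = atan 0.3 = 16.70°;  2α = 33.40°
edge 1: e_1 = (+1.52, -1.44);  n_1 = (-0.6877, -0.7260)
edge 3: e_3 = (+2.60, +1.47);  n_3 = (+0.4922, -0.8705)
∠(n_1, n_3) = 72.93°
δ = |180° − 72.93°| = 107.07°
107.07° > 2α = 33.40°  →  invalid

δ = 107.07°, invalid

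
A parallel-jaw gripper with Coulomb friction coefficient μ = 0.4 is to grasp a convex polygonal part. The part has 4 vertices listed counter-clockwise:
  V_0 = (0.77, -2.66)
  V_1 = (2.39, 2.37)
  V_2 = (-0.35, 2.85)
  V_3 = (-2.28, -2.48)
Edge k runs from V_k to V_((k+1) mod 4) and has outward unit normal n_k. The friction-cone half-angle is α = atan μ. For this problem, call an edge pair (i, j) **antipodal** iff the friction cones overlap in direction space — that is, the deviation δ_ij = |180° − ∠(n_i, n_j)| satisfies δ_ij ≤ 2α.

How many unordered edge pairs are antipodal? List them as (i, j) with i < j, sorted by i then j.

α = atan 0.4 = 21.80°;  2α = 43.60°
n_0 = (+0.9519, -0.3066)
n_1 = (+0.1726, +0.9850)
n_2 = (-0.9403, +0.3405)
n_3 = (-0.0589, -0.9983)
  (0,1): δ = 82.08°  ·
  (0,2): δ = 2.05°  ✓
  (0,3): δ = 104.47°  ·
  (1,2): δ = 99.97°  ·
  (1,3): δ = 6.56°  ✓
  (2,3): δ = 73.47°  ·
antipodal pairs: 2

count = 2; pairs: (0,2), (1,3)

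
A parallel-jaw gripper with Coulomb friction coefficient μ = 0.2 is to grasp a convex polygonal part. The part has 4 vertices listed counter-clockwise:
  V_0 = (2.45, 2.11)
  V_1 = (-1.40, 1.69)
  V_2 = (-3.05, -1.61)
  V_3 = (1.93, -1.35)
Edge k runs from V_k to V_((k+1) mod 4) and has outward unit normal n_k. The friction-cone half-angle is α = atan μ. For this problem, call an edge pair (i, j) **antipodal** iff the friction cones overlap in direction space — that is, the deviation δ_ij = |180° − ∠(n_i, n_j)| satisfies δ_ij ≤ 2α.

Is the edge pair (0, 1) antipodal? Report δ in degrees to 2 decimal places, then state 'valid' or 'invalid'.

δ = 122.79°, invalid

α = atan 0.2 = 11.31°;  2α = 22.62°
edge 0: e_0 = (-3.85, -0.42);  n_0 = (-0.1084, +0.9941)
edge 1: e_1 = (-1.65, -3.30);  n_1 = (-0.8944, +0.4472)
∠(n_0, n_1) = 57.21°
δ = |180° − 57.21°| = 122.79°
122.79° > 2α = 22.62°  →  invalid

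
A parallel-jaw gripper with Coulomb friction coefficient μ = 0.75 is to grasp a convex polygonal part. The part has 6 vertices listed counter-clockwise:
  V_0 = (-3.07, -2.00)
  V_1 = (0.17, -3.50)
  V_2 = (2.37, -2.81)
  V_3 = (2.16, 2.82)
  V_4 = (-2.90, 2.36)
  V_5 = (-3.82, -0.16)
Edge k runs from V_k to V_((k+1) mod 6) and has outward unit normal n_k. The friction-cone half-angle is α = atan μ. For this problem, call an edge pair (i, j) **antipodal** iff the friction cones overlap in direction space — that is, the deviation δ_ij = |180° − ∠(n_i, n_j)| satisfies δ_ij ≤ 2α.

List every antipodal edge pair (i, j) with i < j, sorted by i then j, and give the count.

α = atan 0.75 = 36.87°;  2α = 73.74°
n_0 = (-0.4201, -0.9075)
n_1 = (+0.2993, -0.9542)
n_2 = (+0.9993, +0.0373)
n_3 = (-0.0905, +0.9959)
n_4 = (-0.9394, +0.3429)
n_5 = (-0.9260, -0.3775)
  (0,1): δ = 137.74°  ·
  (0,2): δ = 63.02°  ✓
  (0,3): δ = 30.04°  ✓
  (0,4): δ = 94.79°  ·
  (0,5): δ = 137.02°  ·
  (1,2): δ = 105.28°  ·
  (1,3): δ = 12.22°  ✓
  (1,4): δ = 52.53°  ✓
  (1,5): δ = 94.76°  ·
  (2,3): δ = 86.94°  ·
  (2,4): δ = 22.19°  ✓
  (2,5): δ = 20.04°  ✓
  (3,4): δ = 115.25°  ·
  (3,5): δ = 73.02°  ✓
  (4,5): δ = 137.77°  ·
antipodal pairs: 7

count = 7; pairs: (0,2), (0,3), (1,3), (1,4), (2,4), (2,5), (3,5)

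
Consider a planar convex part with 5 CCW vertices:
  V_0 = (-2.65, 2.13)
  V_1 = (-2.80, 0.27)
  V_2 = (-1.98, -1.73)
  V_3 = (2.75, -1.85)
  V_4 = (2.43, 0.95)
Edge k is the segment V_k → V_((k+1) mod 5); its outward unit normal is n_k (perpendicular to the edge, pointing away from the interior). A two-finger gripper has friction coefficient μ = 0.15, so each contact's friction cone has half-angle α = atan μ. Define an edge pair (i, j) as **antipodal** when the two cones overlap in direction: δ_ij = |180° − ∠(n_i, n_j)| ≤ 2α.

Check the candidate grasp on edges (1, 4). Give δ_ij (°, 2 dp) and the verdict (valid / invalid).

α = atan 0.15 = 8.53°;  2α = 17.06°
edge 1: e_1 = (+0.82, -2.00);  n_1 = (-0.9253, -0.3794)
edge 4: e_4 = (-5.08, +1.18);  n_4 = (+0.2263, +0.9741)
∠(n_1, n_4) = 125.37°
δ = |180° − 125.37°| = 54.63°
54.63° > 2α = 17.06°  →  invalid

δ = 54.63°, invalid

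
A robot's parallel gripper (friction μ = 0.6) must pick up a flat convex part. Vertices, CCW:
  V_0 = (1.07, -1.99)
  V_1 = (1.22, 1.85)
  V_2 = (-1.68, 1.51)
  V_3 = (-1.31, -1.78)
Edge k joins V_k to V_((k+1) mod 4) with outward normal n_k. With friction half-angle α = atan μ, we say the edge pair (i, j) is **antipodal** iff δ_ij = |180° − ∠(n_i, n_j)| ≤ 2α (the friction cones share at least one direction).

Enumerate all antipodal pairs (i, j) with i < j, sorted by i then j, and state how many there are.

α = atan 0.6 = 30.96°;  2α = 61.93°
n_0 = (+0.9992, -0.0390)
n_1 = (-0.1164, +0.9932)
n_2 = (-0.9937, -0.1118)
n_3 = (-0.0879, -0.9961)
  (0,1): δ = 81.08°  ·
  (0,2): δ = 8.65°  ✓
  (0,3): δ = 87.19°  ·
  (1,2): δ = 90.27°  ·
  (1,3): δ = 11.73°  ✓
  (2,3): δ = 101.46°  ·
antipodal pairs: 2

count = 2; pairs: (0,2), (1,3)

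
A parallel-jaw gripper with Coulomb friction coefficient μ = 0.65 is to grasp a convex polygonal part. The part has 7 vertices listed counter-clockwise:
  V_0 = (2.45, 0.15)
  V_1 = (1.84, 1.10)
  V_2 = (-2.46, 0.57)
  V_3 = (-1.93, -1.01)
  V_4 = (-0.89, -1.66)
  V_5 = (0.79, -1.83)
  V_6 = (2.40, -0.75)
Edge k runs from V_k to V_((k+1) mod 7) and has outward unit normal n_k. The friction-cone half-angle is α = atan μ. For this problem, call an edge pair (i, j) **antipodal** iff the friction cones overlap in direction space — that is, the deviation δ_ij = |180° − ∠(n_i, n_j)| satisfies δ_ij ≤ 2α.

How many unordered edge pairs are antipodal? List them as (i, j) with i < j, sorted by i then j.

α = atan 0.65 = 33.02°;  2α = 66.05°
n_0 = (+0.8415, +0.5403)
n_1 = (-0.1223, +0.9925)
n_2 = (-0.9481, -0.3180)
n_3 = (-0.5300, -0.8480)
n_4 = (-0.1007, -0.9949)
n_5 = (+0.5571, -0.8305)
n_6 = (+0.9985, -0.0555)
  (0,1): δ = 115.68°  ·
  (0,2): δ = 14.16°  ✓
  (0,3): δ = 25.29°  ✓
  (0,4): δ = 51.52°  ✓
  (0,5): δ = 91.15°  ·
  (0,6): δ = 144.12°  ·
  (1,2): δ = 78.48°  ·
  (1,3): δ = 39.03°  ✓
  (1,4): δ = 12.80°  ✓
  (1,5): δ = 26.83°  ✓
  (1,6): δ = 79.79°  ·
  (2,3): δ = 140.55°  ·
  (2,4): δ = 114.32°  ·
  (2,5): δ = 74.69°  ·
  (2,6): δ = 21.72°  ✓
  (3,4): δ = 153.77°  ·
  (3,5): δ = 114.14°  ·
  (3,6): δ = 61.17°  ✓
  (4,5): δ = 140.37°  ·
  (4,6): δ = 87.40°  ·
  (5,6): δ = 127.03°  ·
antipodal pairs: 8

count = 8; pairs: (0,2), (0,3), (0,4), (1,3), (1,4), (1,5), (2,6), (3,6)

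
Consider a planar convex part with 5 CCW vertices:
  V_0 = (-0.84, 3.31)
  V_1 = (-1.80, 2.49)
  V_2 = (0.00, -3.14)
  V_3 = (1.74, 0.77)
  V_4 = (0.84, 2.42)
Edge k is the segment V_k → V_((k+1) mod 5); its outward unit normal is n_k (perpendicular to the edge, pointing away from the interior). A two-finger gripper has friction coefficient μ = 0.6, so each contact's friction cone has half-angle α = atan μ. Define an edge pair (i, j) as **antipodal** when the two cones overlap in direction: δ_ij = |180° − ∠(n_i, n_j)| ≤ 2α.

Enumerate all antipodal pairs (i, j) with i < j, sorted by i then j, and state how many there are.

α = atan 0.6 = 30.96°;  2α = 61.93°
n_0 = (-0.6495, +0.7604)
n_1 = (-0.9525, -0.3045)
n_2 = (+0.9136, -0.4066)
n_3 = (+0.8779, +0.4789)
n_4 = (+0.4681, +0.8837)
  (0,1): δ = 112.77°  ·
  (0,2): δ = 25.51°  ✓
  (0,3): δ = 78.11°  ·
  (0,4): δ = 111.58°  ·
  (1,2): δ = 41.72°  ✓
  (1,3): δ = 10.88°  ✓
  (1,4): δ = 44.36°  ✓
  (2,3): δ = 127.40°  ·
  (2,4): δ = 93.92°  ·
  (3,4): δ = 146.52°  ·
antipodal pairs: 4

count = 4; pairs: (0,2), (1,2), (1,3), (1,4)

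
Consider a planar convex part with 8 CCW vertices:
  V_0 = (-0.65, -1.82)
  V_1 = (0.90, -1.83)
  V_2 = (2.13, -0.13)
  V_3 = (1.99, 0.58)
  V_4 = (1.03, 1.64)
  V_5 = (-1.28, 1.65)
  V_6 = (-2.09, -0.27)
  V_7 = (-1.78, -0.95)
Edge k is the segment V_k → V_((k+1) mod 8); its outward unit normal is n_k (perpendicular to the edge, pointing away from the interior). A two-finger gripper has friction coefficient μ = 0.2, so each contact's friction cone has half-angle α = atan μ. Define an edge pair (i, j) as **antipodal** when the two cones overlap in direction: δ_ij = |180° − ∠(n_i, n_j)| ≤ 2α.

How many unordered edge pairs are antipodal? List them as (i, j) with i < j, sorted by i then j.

α = atan 0.2 = 11.31°;  2α = 22.62°
n_0 = (-0.0065, -1.0000)
n_1 = (+0.8102, -0.5862)
n_2 = (+0.9811, +0.1935)
n_3 = (+0.7412, +0.6713)
n_4 = (+0.0043, +1.0000)
n_5 = (-0.9214, +0.3887)
n_6 = (-0.9099, -0.4148)
n_7 = (-0.6100, -0.7924)
  (0,1): δ = 125.52°  ·
  (0,2): δ = 78.48°  ·
  (0,3): δ = 47.46°  ·
  (0,4): δ = 0.12°  ✓
  (0,5): δ = 67.50°  ·
  (0,6): δ = 114.88°  ·
  (0,7): δ = 142.78°  ·
  (1,2): δ = 132.96°  ·
  (1,3): δ = 101.95°  ·
  (1,4): δ = 54.36°  ·
  (1,5): δ = 13.01°  ✓
  (1,6): δ = 60.39°  ·
  (1,7): δ = 88.29°  ·
  (2,3): δ = 148.99°  ·
  (2,4): δ = 101.40°  ·
  (2,5): δ = 34.03°  ·
  (2,6): δ = 13.35°  ✓
  (2,7): δ = 41.25°  ·
  (3,4): δ = 132.41°  ·
  (3,5): δ = 65.04°  ·
  (3,6): δ = 17.66°  ✓
  (3,7): δ = 10.24°  ✓
  (4,5): δ = 112.63°  ·
  (4,6): δ = 65.24°  ·
  (4,7): δ = 37.35°  ·
  (5,6): δ = 132.62°  ·
  (5,7): δ = 104.72°  ·
  (6,7): δ = 152.10°  ·
antipodal pairs: 5

count = 5; pairs: (0,4), (1,5), (2,6), (3,6), (3,7)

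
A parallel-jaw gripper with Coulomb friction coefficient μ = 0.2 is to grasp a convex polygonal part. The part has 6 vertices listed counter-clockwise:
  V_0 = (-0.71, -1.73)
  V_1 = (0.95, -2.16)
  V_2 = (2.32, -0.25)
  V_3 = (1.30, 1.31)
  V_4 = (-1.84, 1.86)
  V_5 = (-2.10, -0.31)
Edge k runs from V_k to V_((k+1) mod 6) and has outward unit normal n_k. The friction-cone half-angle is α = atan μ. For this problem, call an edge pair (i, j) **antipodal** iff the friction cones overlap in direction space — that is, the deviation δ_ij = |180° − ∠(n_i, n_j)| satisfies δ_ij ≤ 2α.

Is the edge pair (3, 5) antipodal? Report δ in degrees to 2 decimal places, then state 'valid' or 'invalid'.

α = atan 0.2 = 11.31°;  2α = 22.62°
edge 3: e_3 = (-3.14, +0.55);  n_3 = (+0.1725, +0.9850)
edge 5: e_5 = (+1.39, -1.42);  n_5 = (-0.7146, -0.6995)
∠(n_3, n_5) = 144.32°
δ = |180° − 144.32°| = 35.68°
35.68° > 2α = 22.62°  →  invalid

δ = 35.68°, invalid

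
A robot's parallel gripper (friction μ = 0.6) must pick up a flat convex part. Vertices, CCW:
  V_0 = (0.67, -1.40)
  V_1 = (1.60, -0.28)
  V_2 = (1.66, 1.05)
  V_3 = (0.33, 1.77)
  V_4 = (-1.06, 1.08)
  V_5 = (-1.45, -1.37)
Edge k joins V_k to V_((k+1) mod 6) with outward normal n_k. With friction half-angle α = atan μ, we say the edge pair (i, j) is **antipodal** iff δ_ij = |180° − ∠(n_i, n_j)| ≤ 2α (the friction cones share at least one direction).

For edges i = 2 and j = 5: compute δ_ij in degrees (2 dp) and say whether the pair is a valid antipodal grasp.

δ = 27.62°, valid

α = atan 0.6 = 30.96°;  2α = 61.93°
edge 2: e_2 = (-1.33, +0.72);  n_2 = (+0.4761, +0.8794)
edge 5: e_5 = (+2.12, -0.03);  n_5 = (-0.0141, -0.9999)
∠(n_2, n_5) = 152.38°
δ = |180° − 152.38°| = 27.62°
27.62° ≤ 2α = 61.93°  →  valid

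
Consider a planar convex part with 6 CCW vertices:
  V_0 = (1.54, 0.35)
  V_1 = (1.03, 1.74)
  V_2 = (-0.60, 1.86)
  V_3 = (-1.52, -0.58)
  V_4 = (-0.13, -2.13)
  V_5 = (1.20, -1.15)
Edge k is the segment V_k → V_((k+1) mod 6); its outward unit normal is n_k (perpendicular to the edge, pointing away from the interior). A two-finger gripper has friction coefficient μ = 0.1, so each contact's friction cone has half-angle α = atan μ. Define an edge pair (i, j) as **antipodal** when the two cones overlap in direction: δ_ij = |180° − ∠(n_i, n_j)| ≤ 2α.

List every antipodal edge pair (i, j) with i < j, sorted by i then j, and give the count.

count = 1; pairs: (2,5)

α = atan 0.1 = 5.71°;  2α = 11.42°
n_0 = (+0.9388, +0.3445)
n_1 = (+0.0734, +0.9973)
n_2 = (-0.9357, +0.3528)
n_3 = (-0.7445, -0.6676)
n_4 = (+0.5932, -0.8051)
n_5 = (+0.9753, -0.2211)
  (0,1): δ = 114.36°  ·
  (0,2): δ = 40.81°  ·
  (0,3): δ = 21.74°  ·
  (0,4): δ = 106.24°  ·
  (0,5): δ = 147.08°  ·
  (1,2): δ = 106.45°  ·
  (1,3): δ = 43.90°  ·
  (1,4): δ = 40.59°  ·
  (1,5): δ = 81.44°  ·
  (2,3): δ = 117.46°  ·
  (2,4): δ = 32.96°  ·
  (2,5): δ = 7.89°  ✓
  (3,4): δ = 95.50°  ·
  (3,5): δ = 54.66°  ·
  (4,5): δ = 139.16°  ·
antipodal pairs: 1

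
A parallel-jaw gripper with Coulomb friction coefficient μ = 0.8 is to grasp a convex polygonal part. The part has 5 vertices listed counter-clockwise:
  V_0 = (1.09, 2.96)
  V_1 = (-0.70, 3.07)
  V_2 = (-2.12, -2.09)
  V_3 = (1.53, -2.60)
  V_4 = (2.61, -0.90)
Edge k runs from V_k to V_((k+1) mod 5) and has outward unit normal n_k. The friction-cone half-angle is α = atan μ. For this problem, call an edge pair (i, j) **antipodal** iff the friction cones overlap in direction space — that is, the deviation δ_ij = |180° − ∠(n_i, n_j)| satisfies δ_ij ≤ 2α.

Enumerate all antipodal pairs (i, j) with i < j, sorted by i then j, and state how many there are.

count = 5; pairs: (0,2), (0,3), (1,3), (1,4), (2,4)

α = atan 0.8 = 38.66°;  2α = 77.32°
n_0 = (+0.0613, +0.9981)
n_1 = (-0.9642, +0.2653)
n_2 = (-0.1384, -0.9904)
n_3 = (+0.8441, -0.5362)
n_4 = (+0.9305, +0.3664)
  (0,1): δ = 101.87°  ·
  (0,2): δ = 4.44°  ✓
  (0,3): δ = 61.09°  ✓
  (0,4): δ = 115.01°  ·
  (1,2): δ = 82.57°  ·
  (1,3): δ = 17.04°  ✓
  (1,4): δ = 36.88°  ✓
  (2,3): δ = 114.47°  ·
  (2,4): δ = 60.55°  ✓
  (3,4): δ = 126.08°  ·
antipodal pairs: 5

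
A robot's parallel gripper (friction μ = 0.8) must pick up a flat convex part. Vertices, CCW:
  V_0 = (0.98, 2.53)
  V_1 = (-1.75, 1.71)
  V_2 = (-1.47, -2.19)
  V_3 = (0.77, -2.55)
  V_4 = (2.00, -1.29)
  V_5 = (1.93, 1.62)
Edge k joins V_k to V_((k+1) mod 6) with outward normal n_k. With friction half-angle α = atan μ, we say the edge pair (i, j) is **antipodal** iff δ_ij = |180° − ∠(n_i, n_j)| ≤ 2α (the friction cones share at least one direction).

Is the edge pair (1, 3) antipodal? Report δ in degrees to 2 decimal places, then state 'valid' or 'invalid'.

δ = 48.42°, valid

α = atan 0.8 = 38.66°;  2α = 77.32°
edge 1: e_1 = (+0.28, -3.90);  n_1 = (-0.9974, -0.0716)
edge 3: e_3 = (+1.23, +1.26);  n_3 = (+0.7156, -0.6985)
∠(n_1, n_3) = 131.58°
δ = |180° − 131.58°| = 48.42°
48.42° ≤ 2α = 77.32°  →  valid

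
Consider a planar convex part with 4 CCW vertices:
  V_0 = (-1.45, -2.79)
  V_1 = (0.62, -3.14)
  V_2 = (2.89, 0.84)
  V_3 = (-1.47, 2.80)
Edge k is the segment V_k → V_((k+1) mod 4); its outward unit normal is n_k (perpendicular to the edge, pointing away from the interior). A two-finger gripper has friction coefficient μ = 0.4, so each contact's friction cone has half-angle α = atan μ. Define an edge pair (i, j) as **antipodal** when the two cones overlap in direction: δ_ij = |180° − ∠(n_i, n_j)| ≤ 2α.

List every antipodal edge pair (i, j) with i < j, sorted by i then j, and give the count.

α = atan 0.4 = 21.80°;  2α = 43.60°
n_0 = (-0.1667, -0.9860)
n_1 = (+0.8686, -0.4954)
n_2 = (+0.4100, +0.9121)
n_3 = (-1.0000, -0.0036)
  (0,1): δ = 110.10°  ·
  (0,2): δ = 14.61°  ✓
  (0,3): δ = 99.80°  ·
  (1,2): δ = 84.51°  ·
  (1,3): δ = 29.90°  ✓
  (2,3): δ = 65.59°  ·
antipodal pairs: 2

count = 2; pairs: (0,2), (1,3)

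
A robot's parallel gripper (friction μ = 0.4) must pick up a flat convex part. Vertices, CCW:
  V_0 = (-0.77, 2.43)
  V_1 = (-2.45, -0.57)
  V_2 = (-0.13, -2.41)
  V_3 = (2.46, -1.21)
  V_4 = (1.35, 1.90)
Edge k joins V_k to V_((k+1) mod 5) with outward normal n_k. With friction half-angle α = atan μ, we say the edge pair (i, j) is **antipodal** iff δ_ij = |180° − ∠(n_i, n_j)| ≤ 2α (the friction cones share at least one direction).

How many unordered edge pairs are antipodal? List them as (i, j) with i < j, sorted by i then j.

α = atan 0.4 = 21.80°;  2α = 43.60°
n_0 = (-0.8725, +0.4886)
n_1 = (-0.6214, -0.7835)
n_2 = (+0.4204, -0.9073)
n_3 = (+0.9418, +0.3361)
n_4 = (+0.2425, +0.9701)
  (0,1): δ = 99.17°  ·
  (0,2): δ = 35.89°  ✓
  (0,3): δ = 48.89°  ·
  (0,4): δ = 105.21°  ·
  (1,2): δ = 116.72°  ·
  (1,3): δ = 31.94°  ✓
  (1,4): δ = 24.38°  ✓
  (2,3): δ = 95.22°  ·
  (2,4): δ = 38.90°  ✓
  (3,4): δ = 123.68°  ·
antipodal pairs: 4

count = 4; pairs: (0,2), (1,3), (1,4), (2,4)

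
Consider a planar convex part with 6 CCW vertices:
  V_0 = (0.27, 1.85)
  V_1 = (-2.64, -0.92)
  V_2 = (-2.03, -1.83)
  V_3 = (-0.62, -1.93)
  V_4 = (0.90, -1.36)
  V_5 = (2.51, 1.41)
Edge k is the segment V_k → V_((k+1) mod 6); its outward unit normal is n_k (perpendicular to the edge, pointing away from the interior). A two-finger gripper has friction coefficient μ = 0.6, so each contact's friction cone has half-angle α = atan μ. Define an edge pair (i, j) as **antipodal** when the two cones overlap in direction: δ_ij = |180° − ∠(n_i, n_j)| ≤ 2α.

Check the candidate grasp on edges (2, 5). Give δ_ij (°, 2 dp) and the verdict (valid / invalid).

α = atan 0.6 = 30.96°;  2α = 61.93°
edge 2: e_2 = (+1.41, -0.10);  n_2 = (-0.0707, -0.9975)
edge 5: e_5 = (-2.24, +0.44);  n_5 = (+0.1927, +0.9812)
∠(n_2, n_5) = 172.94°
δ = |180° − 172.94°| = 7.06°
7.06° ≤ 2α = 61.93°  →  valid

δ = 7.06°, valid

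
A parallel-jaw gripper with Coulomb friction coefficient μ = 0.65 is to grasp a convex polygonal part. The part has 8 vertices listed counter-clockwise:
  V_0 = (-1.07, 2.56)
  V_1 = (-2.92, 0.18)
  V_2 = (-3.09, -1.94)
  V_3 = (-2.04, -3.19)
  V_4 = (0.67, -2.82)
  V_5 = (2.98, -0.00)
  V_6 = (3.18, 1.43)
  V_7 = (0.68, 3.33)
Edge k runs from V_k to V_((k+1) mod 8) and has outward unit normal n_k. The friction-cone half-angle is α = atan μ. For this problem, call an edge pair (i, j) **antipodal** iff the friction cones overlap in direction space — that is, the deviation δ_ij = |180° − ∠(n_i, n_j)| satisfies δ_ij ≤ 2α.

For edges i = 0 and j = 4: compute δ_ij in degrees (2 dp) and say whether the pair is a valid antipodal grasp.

α = atan 0.65 = 33.02°;  2α = 66.05°
edge 0: e_0 = (-1.85, -2.38);  n_0 = (-0.7895, +0.6137)
edge 4: e_4 = (+2.31, +2.82);  n_4 = (+0.7736, -0.6337)
∠(n_0, n_4) = 178.54°
δ = |180° − 178.54°| = 1.46°
1.46° ≤ 2α = 66.05°  →  valid

δ = 1.46°, valid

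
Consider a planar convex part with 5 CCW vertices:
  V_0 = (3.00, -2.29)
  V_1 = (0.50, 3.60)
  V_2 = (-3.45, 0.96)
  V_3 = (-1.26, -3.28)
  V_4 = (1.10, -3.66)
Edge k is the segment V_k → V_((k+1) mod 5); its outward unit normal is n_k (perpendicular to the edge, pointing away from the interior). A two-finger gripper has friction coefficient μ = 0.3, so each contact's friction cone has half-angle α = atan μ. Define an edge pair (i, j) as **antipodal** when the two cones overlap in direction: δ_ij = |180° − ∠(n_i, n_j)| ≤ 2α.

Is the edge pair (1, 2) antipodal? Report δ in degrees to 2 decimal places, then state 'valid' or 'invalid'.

δ = 96.44°, invalid

α = atan 0.3 = 16.70°;  2α = 33.40°
edge 1: e_1 = (-3.95, -2.64);  n_1 = (-0.5557, +0.8314)
edge 2: e_2 = (+2.19, -4.24);  n_2 = (-0.8885, -0.4589)
∠(n_1, n_2) = 83.56°
δ = |180° − 83.56°| = 96.44°
96.44° > 2α = 33.40°  →  invalid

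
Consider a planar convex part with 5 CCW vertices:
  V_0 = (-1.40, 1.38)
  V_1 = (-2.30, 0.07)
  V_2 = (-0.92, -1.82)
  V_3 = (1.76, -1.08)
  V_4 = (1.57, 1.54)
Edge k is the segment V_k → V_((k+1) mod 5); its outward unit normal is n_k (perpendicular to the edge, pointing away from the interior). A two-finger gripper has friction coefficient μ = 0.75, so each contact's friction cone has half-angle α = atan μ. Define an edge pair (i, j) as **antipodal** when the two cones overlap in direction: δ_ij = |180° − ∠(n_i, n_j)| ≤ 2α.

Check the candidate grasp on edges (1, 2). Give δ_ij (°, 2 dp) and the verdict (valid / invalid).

α = atan 0.75 = 36.87°;  2α = 73.74°
edge 1: e_1 = (+1.38, -1.89);  n_1 = (-0.8076, -0.5897)
edge 2: e_2 = (+2.68, +0.74);  n_2 = (+0.2662, -0.9639)
∠(n_1, n_2) = 69.30°
δ = |180° − 69.30°| = 110.70°
110.70° > 2α = 73.74°  →  invalid

δ = 110.70°, invalid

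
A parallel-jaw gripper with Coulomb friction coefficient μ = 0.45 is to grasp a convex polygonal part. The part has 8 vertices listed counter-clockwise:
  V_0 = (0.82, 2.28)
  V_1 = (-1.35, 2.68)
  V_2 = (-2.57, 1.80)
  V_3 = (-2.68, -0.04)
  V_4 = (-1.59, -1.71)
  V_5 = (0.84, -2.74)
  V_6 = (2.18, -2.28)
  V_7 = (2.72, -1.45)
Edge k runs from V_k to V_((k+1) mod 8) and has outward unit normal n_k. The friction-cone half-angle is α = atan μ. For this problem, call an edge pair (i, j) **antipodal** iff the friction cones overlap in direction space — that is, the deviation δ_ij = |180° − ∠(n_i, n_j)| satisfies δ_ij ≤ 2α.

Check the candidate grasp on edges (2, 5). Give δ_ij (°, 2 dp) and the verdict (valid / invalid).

δ = 67.63°, invalid

α = atan 0.45 = 24.23°;  2α = 48.46°
edge 2: e_2 = (-0.11, -1.84);  n_2 = (-0.9982, +0.0597)
edge 5: e_5 = (+1.34, +0.46);  n_5 = (+0.3247, -0.9458)
∠(n_2, n_5) = 112.37°
δ = |180° − 112.37°| = 67.63°
67.63° > 2α = 48.46°  →  invalid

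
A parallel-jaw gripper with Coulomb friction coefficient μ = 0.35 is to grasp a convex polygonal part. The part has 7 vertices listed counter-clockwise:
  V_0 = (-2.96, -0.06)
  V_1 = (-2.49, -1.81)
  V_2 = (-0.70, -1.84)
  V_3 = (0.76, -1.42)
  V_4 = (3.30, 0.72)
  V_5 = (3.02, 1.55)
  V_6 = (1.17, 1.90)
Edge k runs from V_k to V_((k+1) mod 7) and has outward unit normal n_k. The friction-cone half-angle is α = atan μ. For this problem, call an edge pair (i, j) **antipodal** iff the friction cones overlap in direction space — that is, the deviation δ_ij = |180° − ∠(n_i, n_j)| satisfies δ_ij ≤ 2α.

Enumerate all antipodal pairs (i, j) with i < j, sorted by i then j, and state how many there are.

count = 6; pairs: (0,4), (1,5), (1,6), (2,5), (2,6), (3,6)

α = atan 0.35 = 19.29°;  2α = 38.58°
n_0 = (-0.9658, -0.2594)
n_1 = (-0.0168, -0.9999)
n_2 = (+0.2765, -0.9610)
n_3 = (+0.6443, -0.7648)
n_4 = (+0.9475, +0.3197)
n_5 = (+0.1859, +0.9826)
n_6 = (-0.4287, +0.9034)
  (0,1): δ = 105.99°  ·
  (0,2): δ = 88.98°  ·
  (0,3): δ = 64.92°  ·
  (0,4): δ = 3.61°  ✓
  (0,5): δ = 64.25°  ·
  (0,6): δ = 100.35°  ·
  (1,2): δ = 162.99°  ·
  (1,3): δ = 138.93°  ·
  (1,4): δ = 70.40°  ·
  (1,5): δ = 9.75°  ✓
  (1,6): δ = 26.35°  ✓
  (2,3): δ = 155.93°  ·
  (2,4): δ = 87.41°  ·
  (2,5): δ = 26.76°  ✓
  (2,6): δ = 9.34°  ✓
  (3,4): δ = 111.47°  ·
  (3,5): δ = 50.83°  ·
  (3,6): δ = 14.73°  ✓
  (4,5): δ = 119.35°  ·
  (4,6): δ = 83.25°  ·
  (5,6): δ = 143.90°  ·
antipodal pairs: 6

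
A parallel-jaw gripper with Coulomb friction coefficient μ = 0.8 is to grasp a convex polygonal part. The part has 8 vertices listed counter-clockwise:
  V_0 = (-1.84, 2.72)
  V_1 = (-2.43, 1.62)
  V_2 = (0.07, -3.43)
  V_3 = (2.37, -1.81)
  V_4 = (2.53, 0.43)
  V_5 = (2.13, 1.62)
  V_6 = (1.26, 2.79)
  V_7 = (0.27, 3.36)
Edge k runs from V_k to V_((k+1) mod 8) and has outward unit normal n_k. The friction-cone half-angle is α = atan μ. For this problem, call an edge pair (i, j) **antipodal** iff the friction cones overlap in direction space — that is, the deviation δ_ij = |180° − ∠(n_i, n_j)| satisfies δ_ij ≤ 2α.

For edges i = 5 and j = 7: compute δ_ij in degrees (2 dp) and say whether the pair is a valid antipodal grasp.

α = atan 0.8 = 38.66°;  2α = 77.32°
edge 5: e_5 = (-0.87, +1.17);  n_5 = (+0.8025, +0.5967)
edge 7: e_7 = (-2.11, -0.64);  n_7 = (-0.2903, +0.9569)
∠(n_5, n_7) = 70.24°
δ = |180° − 70.24°| = 109.76°
109.76° > 2α = 77.32°  →  invalid

δ = 109.76°, invalid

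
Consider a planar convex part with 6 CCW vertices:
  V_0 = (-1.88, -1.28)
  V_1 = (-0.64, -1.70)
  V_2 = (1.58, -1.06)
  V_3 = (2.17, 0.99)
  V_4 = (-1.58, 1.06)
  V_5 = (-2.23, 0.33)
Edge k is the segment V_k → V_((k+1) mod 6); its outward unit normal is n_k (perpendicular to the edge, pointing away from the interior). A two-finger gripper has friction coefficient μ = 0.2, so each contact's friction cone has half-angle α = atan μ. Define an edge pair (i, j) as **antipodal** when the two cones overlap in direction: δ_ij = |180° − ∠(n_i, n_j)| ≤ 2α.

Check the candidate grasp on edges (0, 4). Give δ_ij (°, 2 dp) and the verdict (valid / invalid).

δ = 67.03°, invalid

α = atan 0.2 = 11.31°;  2α = 22.62°
edge 0: e_0 = (+1.24, -0.42);  n_0 = (-0.3208, -0.9471)
edge 4: e_4 = (-0.65, -0.73);  n_4 = (-0.7468, +0.6650)
∠(n_0, n_4) = 112.97°
δ = |180° − 112.97°| = 67.03°
67.03° > 2α = 22.62°  →  invalid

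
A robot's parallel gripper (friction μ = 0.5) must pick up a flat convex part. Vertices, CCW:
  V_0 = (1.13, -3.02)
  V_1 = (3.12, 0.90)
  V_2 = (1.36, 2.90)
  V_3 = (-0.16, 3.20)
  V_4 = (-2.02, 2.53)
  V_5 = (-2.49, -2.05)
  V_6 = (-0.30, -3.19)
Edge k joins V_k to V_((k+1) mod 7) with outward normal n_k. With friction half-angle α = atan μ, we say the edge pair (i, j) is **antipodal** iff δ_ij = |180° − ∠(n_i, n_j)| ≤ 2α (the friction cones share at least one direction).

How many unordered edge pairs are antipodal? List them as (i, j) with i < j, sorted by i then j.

count = 8; pairs: (0,3), (0,4), (1,4), (1,5), (2,5), (2,6), (3,5), (3,6)

α = atan 0.5 = 26.57°;  2α = 53.13°
n_0 = (+0.8917, -0.4527)
n_1 = (+0.7507, +0.6606)
n_2 = (+0.1936, +0.9811)
n_3 = (-0.3389, +0.9408)
n_4 = (-0.9948, +0.1021)
n_5 = (-0.4617, -0.8870)
n_6 = (+0.1180, -0.9930)
  (0,1): δ = 111.74°  ·
  (0,2): δ = 74.25°  ·
  (0,3): δ = 43.28°  ✓
  (0,4): δ = 21.06°  ✓
  (0,5): δ = 89.42°  ·
  (0,6): δ = 123.69°  ·
  (1,2): δ = 142.51°  ·
  (1,3): δ = 111.54°  ·
  (1,4): δ = 47.21°  ✓
  (1,5): δ = 21.15°  ✓
  (1,6): δ = 55.43°  ·
  (2,3): δ = 149.03°  ·
  (2,4): δ = 84.69°  ·
  (2,5): δ = 16.33°  ✓
  (2,6): δ = 17.94°  ✓
  (3,4): δ = 115.67°  ·
  (3,5): δ = 47.31°  ✓
  (3,6): δ = 13.03°  ✓
  (4,5): δ = 111.64°  ·
  (4,6): δ = 77.36°  ·
  (5,6): δ = 145.72°  ·
antipodal pairs: 8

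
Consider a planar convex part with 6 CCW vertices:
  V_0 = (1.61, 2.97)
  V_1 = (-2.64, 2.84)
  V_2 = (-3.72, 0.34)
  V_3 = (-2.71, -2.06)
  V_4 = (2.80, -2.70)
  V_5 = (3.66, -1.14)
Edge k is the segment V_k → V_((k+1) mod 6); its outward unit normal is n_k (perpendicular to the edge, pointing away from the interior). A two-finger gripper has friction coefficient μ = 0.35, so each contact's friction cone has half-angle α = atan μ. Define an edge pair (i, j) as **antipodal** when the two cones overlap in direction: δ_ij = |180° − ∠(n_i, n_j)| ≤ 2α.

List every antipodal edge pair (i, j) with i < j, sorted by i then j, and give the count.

α = atan 0.35 = 19.29°;  2α = 38.58°
n_0 = (-0.0306, +0.9995)
n_1 = (-0.9180, +0.3966)
n_2 = (-0.9217, -0.3879)
n_3 = (-0.1154, -0.9933)
n_4 = (+0.8757, -0.4828)
n_5 = (+0.8949, +0.4463)
  (0,1): δ = 115.12°  ·
  (0,2): δ = 68.93°  ·
  (0,3): δ = 8.38°  ✓
  (0,4): δ = 59.38°  ·
  (0,5): δ = 114.76°  ·
  (1,2): δ = 133.81°  ·
  (1,3): δ = 73.26°  ·
  (1,4): δ = 5.50°  ✓
  (1,5): δ = 49.87°  ·
  (2,3): δ = 119.45°  ·
  (2,4): δ = 51.69°  ·
  (2,5): δ = 3.69°  ✓
  (3,4): δ = 112.24°  ·
  (3,5): δ = 56.87°  ·
  (4,5): δ = 124.62°  ·
antipodal pairs: 3

count = 3; pairs: (0,3), (1,4), (2,5)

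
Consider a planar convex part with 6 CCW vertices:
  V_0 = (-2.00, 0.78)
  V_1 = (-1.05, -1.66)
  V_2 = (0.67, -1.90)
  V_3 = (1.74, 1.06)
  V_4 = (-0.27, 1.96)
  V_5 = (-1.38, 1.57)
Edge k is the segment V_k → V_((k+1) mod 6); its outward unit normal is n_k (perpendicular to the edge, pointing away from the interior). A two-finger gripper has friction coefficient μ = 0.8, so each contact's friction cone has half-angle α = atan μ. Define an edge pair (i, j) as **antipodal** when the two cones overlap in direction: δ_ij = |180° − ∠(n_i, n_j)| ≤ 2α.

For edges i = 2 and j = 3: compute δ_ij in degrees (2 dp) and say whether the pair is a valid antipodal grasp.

δ = 94.25°, invalid

α = atan 0.8 = 38.66°;  2α = 77.32°
edge 2: e_2 = (+1.07, +2.96);  n_2 = (+0.9404, -0.3400)
edge 3: e_3 = (-2.01, +0.90);  n_3 = (+0.4087, +0.9127)
∠(n_2, n_3) = 85.75°
δ = |180° − 85.75°| = 94.25°
94.25° > 2α = 77.32°  →  invalid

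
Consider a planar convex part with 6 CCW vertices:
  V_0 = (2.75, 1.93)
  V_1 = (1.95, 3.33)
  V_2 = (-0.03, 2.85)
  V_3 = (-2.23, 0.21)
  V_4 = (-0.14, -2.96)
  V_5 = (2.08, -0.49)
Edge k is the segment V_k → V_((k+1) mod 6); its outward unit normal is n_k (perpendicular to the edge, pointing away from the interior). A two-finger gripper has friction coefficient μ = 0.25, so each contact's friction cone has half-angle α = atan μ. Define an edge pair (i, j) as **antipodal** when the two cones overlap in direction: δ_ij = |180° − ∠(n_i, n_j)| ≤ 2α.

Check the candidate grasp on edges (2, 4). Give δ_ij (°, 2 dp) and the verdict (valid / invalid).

δ = 2.14°, valid

α = atan 0.25 = 14.04°;  2α = 28.07°
edge 2: e_2 = (-2.20, -2.64);  n_2 = (-0.7682, +0.6402)
edge 4: e_4 = (+2.22, +2.47);  n_4 = (+0.7437, -0.6685)
∠(n_2, n_4) = 177.86°
δ = |180° − 177.86°| = 2.14°
2.14° ≤ 2α = 28.07°  →  valid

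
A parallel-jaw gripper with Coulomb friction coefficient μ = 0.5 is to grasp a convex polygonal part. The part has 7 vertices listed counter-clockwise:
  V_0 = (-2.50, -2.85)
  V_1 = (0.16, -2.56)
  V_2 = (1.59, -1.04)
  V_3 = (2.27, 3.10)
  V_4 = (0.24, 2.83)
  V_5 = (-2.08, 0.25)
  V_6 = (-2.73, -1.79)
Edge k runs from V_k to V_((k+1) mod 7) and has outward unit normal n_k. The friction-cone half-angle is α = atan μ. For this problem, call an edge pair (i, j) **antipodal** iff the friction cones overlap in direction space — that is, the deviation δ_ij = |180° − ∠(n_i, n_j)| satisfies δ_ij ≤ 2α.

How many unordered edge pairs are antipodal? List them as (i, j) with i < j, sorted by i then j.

α = atan 0.5 = 26.57°;  2α = 53.13°
n_0 = (+0.1084, -0.9941)
n_1 = (+0.7283, -0.6852)
n_2 = (+0.9868, -0.1621)
n_3 = (-0.1318, +0.9913)
n_4 = (-0.7436, +0.6686)
n_5 = (-0.9528, +0.3036)
n_6 = (-0.9773, -0.2120)
  (0,1): δ = 139.47°  ·
  (0,2): δ = 105.55°  ·
  (0,3): δ = 1.35°  ✓
  (0,4): δ = 41.82°  ✓
  (0,5): δ = 66.10°  ·
  (0,6): δ = 96.02°  ·
  (1,2): δ = 146.08°  ·
  (1,3): δ = 39.17°  ✓
  (1,4): δ = 1.29°  ✓
  (1,5): δ = 25.58°  ✓
  (1,6): δ = 55.49°  ·
  (2,3): δ = 73.10°  ·
  (2,4): δ = 32.64°  ✓
  (2,5): δ = 8.35°  ✓
  (2,6): δ = 21.57°  ✓
  (3,4): δ = 139.54°  ·
  (3,5): δ = 115.25°  ·
  (3,6): δ = 85.33°  ·
  (4,5): δ = 155.71°  ·
  (4,6): δ = 125.80°  ·
  (5,6): δ = 150.08°  ·
antipodal pairs: 8

count = 8; pairs: (0,3), (0,4), (1,3), (1,4), (1,5), (2,4), (2,5), (2,6)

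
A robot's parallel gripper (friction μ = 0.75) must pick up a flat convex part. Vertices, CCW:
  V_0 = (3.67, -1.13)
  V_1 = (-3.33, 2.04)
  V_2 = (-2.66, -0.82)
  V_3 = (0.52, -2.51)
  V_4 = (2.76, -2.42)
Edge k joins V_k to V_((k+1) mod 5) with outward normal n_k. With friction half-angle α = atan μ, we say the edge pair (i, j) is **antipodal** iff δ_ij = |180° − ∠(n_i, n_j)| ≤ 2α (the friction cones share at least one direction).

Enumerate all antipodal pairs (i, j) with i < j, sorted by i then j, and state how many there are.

α = atan 0.75 = 36.87°;  2α = 73.74°
n_0 = (+0.4125, +0.9109)
n_1 = (-0.9736, -0.2281)
n_2 = (-0.4693, -0.8830)
n_3 = (+0.0401, -0.9992)
n_4 = (+0.8171, -0.5764)
  (0,1): δ = 52.45°  ✓
  (0,2): δ = 3.62°  ✓
  (0,3): δ = 26.66°  ✓
  (0,4): δ = 79.16°  ·
  (1,2): δ = 131.17°  ·
  (1,3): δ = 100.88°  ·
  (1,4): δ = 48.38°  ✓
  (2,3): δ = 149.71°  ·
  (2,4): δ = 97.21°  ·
  (3,4): δ = 127.50°  ·
antipodal pairs: 4

count = 4; pairs: (0,1), (0,2), (0,3), (1,4)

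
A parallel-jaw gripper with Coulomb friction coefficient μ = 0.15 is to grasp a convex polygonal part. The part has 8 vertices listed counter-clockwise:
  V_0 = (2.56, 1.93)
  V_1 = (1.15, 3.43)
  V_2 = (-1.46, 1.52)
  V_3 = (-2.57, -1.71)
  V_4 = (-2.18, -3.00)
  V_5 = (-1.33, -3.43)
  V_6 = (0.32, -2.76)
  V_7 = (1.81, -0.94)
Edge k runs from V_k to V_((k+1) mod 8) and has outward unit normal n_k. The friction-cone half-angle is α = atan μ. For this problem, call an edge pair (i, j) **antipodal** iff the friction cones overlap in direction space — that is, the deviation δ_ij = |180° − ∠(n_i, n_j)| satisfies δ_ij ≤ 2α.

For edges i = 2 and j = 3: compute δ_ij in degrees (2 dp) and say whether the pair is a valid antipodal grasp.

δ = 144.21°, invalid

α = atan 0.15 = 8.53°;  2α = 17.06°
edge 2: e_2 = (-1.11, -3.23);  n_2 = (-0.9457, +0.3250)
edge 3: e_3 = (+0.39, -1.29);  n_3 = (-0.9572, -0.2894)
∠(n_2, n_3) = 35.79°
δ = |180° − 35.79°| = 144.21°
144.21° > 2α = 17.06°  →  invalid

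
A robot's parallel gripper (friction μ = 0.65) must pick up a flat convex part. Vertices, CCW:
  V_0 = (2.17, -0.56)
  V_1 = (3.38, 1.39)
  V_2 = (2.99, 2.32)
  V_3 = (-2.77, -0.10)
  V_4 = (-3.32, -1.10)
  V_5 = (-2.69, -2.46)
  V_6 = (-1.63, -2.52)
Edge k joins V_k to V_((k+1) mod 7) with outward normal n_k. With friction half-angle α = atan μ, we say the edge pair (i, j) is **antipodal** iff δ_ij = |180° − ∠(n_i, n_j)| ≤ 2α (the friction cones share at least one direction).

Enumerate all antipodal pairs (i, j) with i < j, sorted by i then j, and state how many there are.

count = 10; pairs: (0,2), (0,3), (0,4), (1,3), (1,4), (1,5), (2,5), (2,6), (3,5), (3,6)

α = atan 0.65 = 33.02°;  2α = 66.05°
n_0 = (+0.8497, -0.5273)
n_1 = (+0.9222, +0.3867)
n_2 = (-0.3873, +0.9219)
n_3 = (-0.8762, +0.4819)
n_4 = (-0.9074, -0.4203)
n_5 = (-0.0565, -0.9984)
n_6 = (+0.4584, -0.8887)
  (0,1): δ = 125.43°  ·
  (0,2): δ = 35.39°  ✓
  (0,3): δ = 3.01°  ✓
  (0,4): δ = 56.68°  ✓
  (0,5): δ = 118.58°  ·
  (0,6): δ = 149.10°  ·
  (1,2): δ = 89.96°  ·
  (1,3): δ = 51.56°  ✓
  (1,4): δ = 2.10°  ✓
  (1,5): δ = 64.01°  ✓
  (1,6): δ = 94.53°  ·
  (2,3): δ = 141.60°  ·
  (2,4): δ = 87.93°  ·
  (2,5): δ = 26.03°  ✓
  (2,6): δ = 4.50°  ✓
  (3,4): δ = 126.33°  ·
  (3,5): δ = 64.43°  ✓
  (3,6): δ = 33.90°  ✓
  (4,5): δ = 118.09°  ·
  (4,6): δ = 87.57°  ·
  (5,6): δ = 149.48°  ·
antipodal pairs: 10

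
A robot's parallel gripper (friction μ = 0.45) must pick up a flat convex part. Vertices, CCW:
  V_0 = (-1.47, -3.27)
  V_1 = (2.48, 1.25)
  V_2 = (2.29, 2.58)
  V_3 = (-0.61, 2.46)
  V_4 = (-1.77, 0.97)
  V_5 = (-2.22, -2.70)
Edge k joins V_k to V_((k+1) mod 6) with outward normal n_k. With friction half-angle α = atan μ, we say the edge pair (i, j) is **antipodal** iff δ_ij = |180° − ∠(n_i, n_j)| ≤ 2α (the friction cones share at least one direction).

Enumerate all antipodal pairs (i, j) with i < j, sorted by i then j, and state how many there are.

count = 7; pairs: (0,2), (0,3), (0,4), (1,3), (1,4), (1,5), (2,5)

α = atan 0.45 = 24.23°;  2α = 48.46°
n_0 = (+0.7530, -0.6580)
n_1 = (+0.9899, +0.1414)
n_2 = (-0.0413, +0.9991)
n_3 = (-0.7891, +0.6143)
n_4 = (-0.9926, +0.1217)
n_5 = (-0.6051, -0.7962)
  (0,1): δ = 130.72°  ·
  (0,2): δ = 46.48°  ✓
  (0,3): δ = 3.25°  ✓
  (0,4): δ = 34.16°  ✓
  (0,5): δ = 93.92°  ·
  (1,2): δ = 95.76°  ·
  (1,3): δ = 46.03°  ✓
  (1,4): δ = 15.12°  ✓
  (1,5): δ = 44.64°  ✓
  (2,3): δ = 130.27°  ·
  (2,4): δ = 99.36°  ·
  (2,5): δ = 39.60°  ✓
  (3,4): δ = 149.09°  ·
  (3,5): δ = 89.33°  ·
  (4,5): δ = 120.24°  ·
antipodal pairs: 7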